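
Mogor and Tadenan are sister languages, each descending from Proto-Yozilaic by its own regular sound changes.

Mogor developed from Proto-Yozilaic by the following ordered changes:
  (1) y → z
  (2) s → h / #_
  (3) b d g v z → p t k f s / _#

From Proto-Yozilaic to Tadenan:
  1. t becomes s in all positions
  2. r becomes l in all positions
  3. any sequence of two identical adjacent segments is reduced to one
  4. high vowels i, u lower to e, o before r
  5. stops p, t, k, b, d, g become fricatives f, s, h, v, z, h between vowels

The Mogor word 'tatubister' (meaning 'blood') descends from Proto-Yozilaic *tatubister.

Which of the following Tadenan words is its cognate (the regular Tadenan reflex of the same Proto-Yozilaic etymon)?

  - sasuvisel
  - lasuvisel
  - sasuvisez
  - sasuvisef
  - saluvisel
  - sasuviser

Tadenan: start from *tatubister.
  rule 1 (unconditioned shift): tatubister → sasubisser
  rule 2 (unconditioned shift): sasubisser → sasubissel
  rule 3 (degemination): sasubissel → sasubisel
  rule 4: no change — sasubisel
  rule 5 (intervocalic lenition): sasubisel → sasuvisel
  ⇒ Tadenan sasuvisel
Among the options, 'sasuvisel' alone shows every Tadenan change applied in order.

sasuvisel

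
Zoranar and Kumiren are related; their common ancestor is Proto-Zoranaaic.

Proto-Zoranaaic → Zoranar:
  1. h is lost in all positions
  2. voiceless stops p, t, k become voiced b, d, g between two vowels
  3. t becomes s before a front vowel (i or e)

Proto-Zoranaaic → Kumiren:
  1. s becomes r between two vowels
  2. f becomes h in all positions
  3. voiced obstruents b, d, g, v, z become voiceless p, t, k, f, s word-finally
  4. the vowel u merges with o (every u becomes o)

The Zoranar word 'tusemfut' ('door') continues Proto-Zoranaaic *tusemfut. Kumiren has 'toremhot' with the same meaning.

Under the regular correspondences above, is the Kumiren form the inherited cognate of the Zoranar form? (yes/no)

yes

Derive the expected Kumiren reflex of *tusemfut:
Kumiren: *tusemfut
  tusemfut → turemfut   [rhotacism]
  turemfut → turemhut   [unconditioned shift]
  turemhut (rule 3 does not apply)
  turemhut → toremhot   [vowel merger]
  giving Kumiren toremhot.
Kumiren 'toremhot' matches the regular reflex exactly, so the pair is cognate.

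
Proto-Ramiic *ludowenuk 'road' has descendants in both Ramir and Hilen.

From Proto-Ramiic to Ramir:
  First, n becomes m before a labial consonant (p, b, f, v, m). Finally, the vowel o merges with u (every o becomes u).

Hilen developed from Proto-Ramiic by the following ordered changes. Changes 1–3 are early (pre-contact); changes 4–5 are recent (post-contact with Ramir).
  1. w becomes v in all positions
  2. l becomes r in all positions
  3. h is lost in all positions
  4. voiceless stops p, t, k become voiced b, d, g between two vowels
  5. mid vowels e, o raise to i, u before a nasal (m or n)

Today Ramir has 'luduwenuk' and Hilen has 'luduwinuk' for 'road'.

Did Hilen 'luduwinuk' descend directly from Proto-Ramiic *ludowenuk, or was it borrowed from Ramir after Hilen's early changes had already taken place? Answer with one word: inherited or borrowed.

borrowed

If inherited, *ludowenuk would pass through all of Hilen's changes:
Hilen: *ludowenuk
  ludowenuk → ludovenuk   [unconditioned shift]
  ludovenuk → rudovenuk   [unconditioned shift]
  rudovenuk (rule 3 does not apply)
  rudovenuk (rule 4 does not apply)
  rudovenuk → rudovinuk   [pre-nasal raising]
  giving Hilen rudovinuk.
If borrowed from Ramir 'luduwenuk' after the early changes, it would undergo only the recent ones:
  rule 4 (intervocalic voicing): no change (luduwenuk)
  rule 5 (pre-nasal raising): luduwenuk → luduwinuk
  ⇒ as a loan: luduwinuk
Hilen 'luduwinuk' matches the loan outcome 'luduwinuk', not the inherited 'rudovinuk' — it skipped the early Hilen changes, so it was borrowed from Ramir.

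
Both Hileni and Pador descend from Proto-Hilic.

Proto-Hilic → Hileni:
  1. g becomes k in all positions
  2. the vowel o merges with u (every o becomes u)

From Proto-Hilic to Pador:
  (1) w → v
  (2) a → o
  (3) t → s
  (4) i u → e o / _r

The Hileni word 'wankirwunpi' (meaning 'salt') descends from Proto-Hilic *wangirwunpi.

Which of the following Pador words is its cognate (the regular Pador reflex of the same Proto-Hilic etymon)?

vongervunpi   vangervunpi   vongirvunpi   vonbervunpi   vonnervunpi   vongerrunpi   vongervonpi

Pador: *wangirwunpi
  wangirwunpi → vangirvunpi   [unconditioned shift]
  vangirvunpi → vongirvunpi   [vowel merger]
  vongirvunpi (rule 3 does not apply)
  vongirvunpi → vongervunpi   [pre-rhotic lowering]
  giving Pador vongervunpi.
The other candidates each miss or misapply at least one Pador change.

vongervunpi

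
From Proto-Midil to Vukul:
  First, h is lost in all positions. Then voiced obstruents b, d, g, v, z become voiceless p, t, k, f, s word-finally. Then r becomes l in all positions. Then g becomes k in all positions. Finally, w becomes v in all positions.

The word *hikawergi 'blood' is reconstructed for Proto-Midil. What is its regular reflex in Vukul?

Vukul: *hikawergi > ikawergi > ikawelgi > ikawelki > ikavelki  (by h-loss, unconditioned shift, unconditioned shift, unconditioned shift)

ikavelki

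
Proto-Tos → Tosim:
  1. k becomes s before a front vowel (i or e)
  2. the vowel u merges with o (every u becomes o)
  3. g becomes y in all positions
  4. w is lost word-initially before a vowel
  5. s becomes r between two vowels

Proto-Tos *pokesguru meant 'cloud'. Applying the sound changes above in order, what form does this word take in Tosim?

Tosim: start from *pokesguru.
  rule 1 (palatalisation): pokesguru → posesguru
  rule 2 (vowel merger): posesguru → posesgoro
  rule 3 (unconditioned shift): posesgoro → posesyoro
  rule 4: no change — posesyoro
  rule 5 (rhotacism): posesyoro → poresyoro
  ⇒ Tosim poresyoro

poresyoro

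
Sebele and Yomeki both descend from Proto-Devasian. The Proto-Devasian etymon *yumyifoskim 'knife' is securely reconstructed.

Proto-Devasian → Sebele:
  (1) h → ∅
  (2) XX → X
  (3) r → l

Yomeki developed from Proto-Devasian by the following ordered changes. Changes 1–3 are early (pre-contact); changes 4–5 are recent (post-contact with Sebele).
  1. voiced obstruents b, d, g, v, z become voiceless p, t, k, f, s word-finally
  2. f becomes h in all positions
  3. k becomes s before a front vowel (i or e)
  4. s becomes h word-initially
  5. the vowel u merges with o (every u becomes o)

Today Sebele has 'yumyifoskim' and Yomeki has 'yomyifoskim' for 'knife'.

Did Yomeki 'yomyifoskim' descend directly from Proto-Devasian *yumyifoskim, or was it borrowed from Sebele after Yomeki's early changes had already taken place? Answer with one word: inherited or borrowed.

borrowed

If inherited, *yumyifoskim would pass through all of Yomeki's changes:
Yomeki: *yumyifoskim > yumyihoskim > yumyihossim > yomyihossim  (by unconditioned shift, palatalisation, vowel merger)
If borrowed from Sebele 'yumyifoskim' after the early changes, it would undergo only the recent ones:
  rule 4 (debuccalisation): no change (yumyifoskim)
  rule 5 (vowel merger): yumyifoskim → yomyifoskim
  ⇒ as a loan: yomyifoskim
Yomeki 'yomyifoskim' matches the loan outcome 'yomyifoskim', not the inherited 'yomyihossim' — it skipped the early Yomeki changes, so it was borrowed from Sebele.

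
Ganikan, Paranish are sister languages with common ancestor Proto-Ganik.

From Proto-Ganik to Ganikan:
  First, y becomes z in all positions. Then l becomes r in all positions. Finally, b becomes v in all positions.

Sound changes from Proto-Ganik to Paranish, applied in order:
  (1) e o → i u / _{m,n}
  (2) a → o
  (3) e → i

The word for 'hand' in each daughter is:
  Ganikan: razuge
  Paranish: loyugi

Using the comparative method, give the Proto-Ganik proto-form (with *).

*layuge

Position 2: Ganikan has a, Paranish has o. Ganikan preserves a here (none of its changes turn any other segment into a), so the proto-segment is *a.
Position 3: Ganikan has z, Paranish has y. Paranish preserves y here (none of its changes turn any other segment into y), so the proto-segment is *y.
This points to *layuge. Verify forward in each daughter:
Ganikan: *layuge > lazuge > razuge  (by unconditioned shift, unconditioned shift)
Paranish: *layuge
  layuge (rule 1 does not apply)
  layuge → loyuge   [vowel merger]
  loyuge → loyugi   [vowel merger]
  giving Paranish loyugi.
Only *layuge yields all of Ganikan razuge, Paranish loyugi.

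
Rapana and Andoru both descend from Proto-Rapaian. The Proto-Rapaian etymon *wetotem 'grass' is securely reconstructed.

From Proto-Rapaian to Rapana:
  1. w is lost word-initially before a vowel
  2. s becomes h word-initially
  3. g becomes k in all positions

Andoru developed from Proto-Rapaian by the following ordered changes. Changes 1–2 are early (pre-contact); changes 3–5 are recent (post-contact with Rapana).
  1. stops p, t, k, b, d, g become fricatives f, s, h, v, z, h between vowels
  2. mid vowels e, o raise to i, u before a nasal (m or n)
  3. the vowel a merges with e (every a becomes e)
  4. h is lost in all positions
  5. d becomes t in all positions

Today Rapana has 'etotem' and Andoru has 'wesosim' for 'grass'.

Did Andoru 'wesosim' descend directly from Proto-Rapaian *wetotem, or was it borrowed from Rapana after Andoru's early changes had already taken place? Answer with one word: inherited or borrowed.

inherited

If inherited, *wetotem would pass through all of Andoru's changes:
Andoru: *wetotem
  wetotem → wesosem   [intervocalic lenition]
  wesosem → wesosim   [pre-nasal raising]
  wesosim (rule 3 does not apply)
  wesosim (rule 4 does not apply)
  wesosim (rule 5 does not apply)
  giving Andoru wesosim.
If borrowed from Rapana 'etotem' after the early changes, it would undergo only the recent ones:
  rule 3 (vowel merger): no change (etotem)
  rule 4 (h-loss): no change (etotem)
  rule 5 (unconditioned shift): no change (etotem)
  ⇒ as a loan: etotem
Andoru 'wesosim' matches the inherited outcome exactly, so it is an inherited cognate, not a loan.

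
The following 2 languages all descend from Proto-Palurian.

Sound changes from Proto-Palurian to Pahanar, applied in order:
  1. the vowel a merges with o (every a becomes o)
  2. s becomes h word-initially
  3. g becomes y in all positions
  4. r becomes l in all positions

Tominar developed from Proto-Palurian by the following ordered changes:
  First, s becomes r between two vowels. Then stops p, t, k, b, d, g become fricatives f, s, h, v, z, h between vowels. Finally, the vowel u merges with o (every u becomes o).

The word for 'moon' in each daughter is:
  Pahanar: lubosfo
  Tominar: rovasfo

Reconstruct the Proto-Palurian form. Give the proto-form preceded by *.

Position 2: Pahanar has u, Tominar has o. Pahanar preserves u here (none of its changes turn any other segment into u), so the proto-segment is *u.
Position 4: Pahanar has o, Tominar has a. Tominar preserves a here (none of its changes turn any other segment into a), so the proto-segment is *a.
This points to *rubasfo. Verify forward in each daughter:
Pahanar: *rubasfo
  rubasfo → rubosfo   [vowel merger]
  rubosfo (rule 2 does not apply)
  rubosfo (rule 3 does not apply)
  rubosfo → lubosfo   [unconditioned shift]
  giving Pahanar lubosfo.
Tominar: start from *rubasfo.
  rule 1: no change — rubasfo
  rule 2 (intervocalic lenition): rubasfo → ruvasfo
  rule 3 (vowel merger): ruvasfo → rovasfo
  ⇒ Tominar rovasfo
No other proto-form is consistent with every reflex, so the reconstruction is *rubasfo.

*rubasfo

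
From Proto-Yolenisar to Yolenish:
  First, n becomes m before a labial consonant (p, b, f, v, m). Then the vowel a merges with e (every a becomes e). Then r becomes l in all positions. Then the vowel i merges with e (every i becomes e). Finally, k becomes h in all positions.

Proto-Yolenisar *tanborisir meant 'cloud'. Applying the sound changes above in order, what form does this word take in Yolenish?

Yolenish: *tanborisir
  tanborisir → tamborisir   [nasal place assimilation]
  tamborisir → temborisir   [vowel merger]
  temborisir → tembolisil   [unconditioned shift]
  tembolisil → tembolesel   [vowel merger]
  tembolesel (rule 5 does not apply)
  giving Yolenish tembolesel.

tembolesel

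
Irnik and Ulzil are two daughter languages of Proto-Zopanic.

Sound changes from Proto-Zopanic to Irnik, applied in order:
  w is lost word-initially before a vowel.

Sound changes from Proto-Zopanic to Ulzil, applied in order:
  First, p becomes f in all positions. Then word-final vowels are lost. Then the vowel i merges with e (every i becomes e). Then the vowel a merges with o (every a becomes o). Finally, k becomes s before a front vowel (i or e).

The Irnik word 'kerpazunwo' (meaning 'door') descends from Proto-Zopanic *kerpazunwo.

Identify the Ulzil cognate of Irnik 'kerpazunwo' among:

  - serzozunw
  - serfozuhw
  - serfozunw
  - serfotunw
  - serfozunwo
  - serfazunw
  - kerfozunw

Ulzil: start from *kerpazunwo.
  rule 1 (unconditioned shift): kerpazunwo → kerfazunwo
  rule 2 (apocope): kerfazunwo → kerfazunw
  rule 3: no change — kerfazunw
  rule 4 (vowel merger): kerfazunw → kerfozunw
  rule 5 (palatalisation): kerfozunw → serfozunw
  ⇒ Ulzil serfozunw

serfozunw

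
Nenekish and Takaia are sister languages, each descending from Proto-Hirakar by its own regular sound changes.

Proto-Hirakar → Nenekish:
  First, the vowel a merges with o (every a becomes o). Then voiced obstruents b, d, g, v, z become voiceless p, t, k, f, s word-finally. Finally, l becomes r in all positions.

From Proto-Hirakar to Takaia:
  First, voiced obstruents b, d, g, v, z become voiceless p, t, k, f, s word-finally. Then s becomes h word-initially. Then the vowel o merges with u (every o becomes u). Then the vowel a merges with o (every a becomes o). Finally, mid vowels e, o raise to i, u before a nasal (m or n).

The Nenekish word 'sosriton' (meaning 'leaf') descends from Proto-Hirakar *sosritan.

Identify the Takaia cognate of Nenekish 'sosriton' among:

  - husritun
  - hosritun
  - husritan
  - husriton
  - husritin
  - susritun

husritun

Takaia: *sosritan > hosritan > husritan > husriton > husritun  (by debuccalisation, vowel merger, vowel merger, pre-nasal raising)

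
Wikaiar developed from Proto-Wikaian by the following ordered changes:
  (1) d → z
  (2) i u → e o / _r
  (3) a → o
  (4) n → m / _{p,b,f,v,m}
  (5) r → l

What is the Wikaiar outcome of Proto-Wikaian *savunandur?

Wikaiar: *savunandur > savunanzur > savunanzor > sovunonzor > sovunonzol  (by unconditioned shift, pre-rhotic lowering, vowel merger, unconditioned shift)

sovunonzol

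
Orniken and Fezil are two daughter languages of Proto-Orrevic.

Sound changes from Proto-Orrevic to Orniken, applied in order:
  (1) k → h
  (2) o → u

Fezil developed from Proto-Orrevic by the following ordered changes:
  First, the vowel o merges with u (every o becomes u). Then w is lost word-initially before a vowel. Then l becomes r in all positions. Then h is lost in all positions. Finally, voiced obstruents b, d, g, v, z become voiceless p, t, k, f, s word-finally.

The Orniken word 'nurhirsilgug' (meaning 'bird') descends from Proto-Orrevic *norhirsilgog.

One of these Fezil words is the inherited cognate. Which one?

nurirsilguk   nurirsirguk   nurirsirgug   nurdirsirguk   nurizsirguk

Fezil: start from *norhirsilgog.
  rule 1 (vowel merger): norhirsilgog → nurhirsilgug
  rule 2: no change — nurhirsilgug
  rule 3 (unconditioned shift): nurhirsilgug → nurhirsirgug
  rule 4 (h-loss): nurhirsirgug → nurirsirgug
  rule 5 (final devoicing): nurirsirgug → nurirsirguk
  ⇒ Fezil nurirsirguk

nurirsirguk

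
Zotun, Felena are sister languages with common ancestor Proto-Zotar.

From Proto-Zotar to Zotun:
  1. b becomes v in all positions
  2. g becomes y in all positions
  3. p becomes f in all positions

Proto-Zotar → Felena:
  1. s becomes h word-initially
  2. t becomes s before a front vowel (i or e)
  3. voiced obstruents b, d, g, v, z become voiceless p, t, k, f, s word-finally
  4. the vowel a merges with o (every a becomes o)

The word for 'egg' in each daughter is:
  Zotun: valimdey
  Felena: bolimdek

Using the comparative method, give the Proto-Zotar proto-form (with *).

*balimdeg

Position 2: Zotun has a, Felena has o. Zotun preserves a here (none of its changes turn any other segment into a), so the proto-segment is *a.
Position 1: Zotun has v, Felena has b. Felena preserves b here (none of its changes turn any other segment into b), so the proto-segment is *b.
Position 8: Zotun has y, Felena has k. Taking the neighbouring segments as reconstructed: Zotun y could go back to *g or *y; Felena k could go back to *k or *g — the one source consistent with every daughter is *g.
Continuing position by position gives *balimdeg; check it forward:
Zotun: *balimdeg
  balimdeg → valimdeg   [unconditioned shift]
  valimdeg → valimdey   [unconditioned shift]
  valimdey (rule 3 does not apply)
  giving Zotun valimdey.
Felena: *balimdeg
  balimdeg (rule 1 does not apply)
  balimdeg (rule 2 does not apply)
  balimdeg → balimdek   [final devoicing]
  balimdek → bolimdek   [vowel merger]
  giving Felena bolimdek.
Only *balimdeg yields all of Zotun valimdey, Felena bolimdek.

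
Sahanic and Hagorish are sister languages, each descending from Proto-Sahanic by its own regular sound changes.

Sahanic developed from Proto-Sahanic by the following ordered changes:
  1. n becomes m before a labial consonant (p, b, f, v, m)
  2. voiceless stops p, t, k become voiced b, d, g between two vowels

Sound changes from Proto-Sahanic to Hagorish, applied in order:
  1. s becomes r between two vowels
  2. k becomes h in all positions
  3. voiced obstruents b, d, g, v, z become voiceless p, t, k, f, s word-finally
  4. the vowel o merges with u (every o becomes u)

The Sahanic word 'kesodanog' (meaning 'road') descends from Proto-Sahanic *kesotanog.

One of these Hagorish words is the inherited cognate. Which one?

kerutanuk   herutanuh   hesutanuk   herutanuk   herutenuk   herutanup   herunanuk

herutanuk

Hagorish: start from *kesotanog.
  rule 1 (rhotacism): kesotanog → kerotanog
  rule 2 (unconditioned shift): kerotanog → herotanog
  rule 3 (final devoicing): herotanog → herotanok
  rule 4 (vowel merger): herotanok → herutanuk
  ⇒ Hagorish herutanuk
The other candidates each miss or misapply at least one Hagorish change.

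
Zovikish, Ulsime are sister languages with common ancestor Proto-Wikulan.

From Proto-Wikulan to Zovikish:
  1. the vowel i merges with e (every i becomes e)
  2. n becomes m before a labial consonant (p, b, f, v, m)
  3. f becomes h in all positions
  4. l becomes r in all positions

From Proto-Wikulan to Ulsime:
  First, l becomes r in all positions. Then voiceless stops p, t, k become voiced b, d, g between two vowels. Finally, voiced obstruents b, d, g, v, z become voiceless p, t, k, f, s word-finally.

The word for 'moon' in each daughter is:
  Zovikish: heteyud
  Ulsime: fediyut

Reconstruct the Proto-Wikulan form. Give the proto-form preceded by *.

*fetiyud

Position 1: Zovikish has h, Ulsime has f. Taking the neighbouring segments as reconstructed: Zovikish h could go back to *f or *h; Ulsime f can only go back to *f — the one source consistent with every daughter is *f.
Position 7: Zovikish has d, Ulsime has t. Zovikish preserves d here (none of its changes turn any other segment into d), so the proto-segment is *d.
Position 3: Zovikish has t, Ulsime has d. Zovikish preserves t here (none of its changes turn any other segment into t), so the proto-segment is *t.
Continuing position by position gives *fetiyud; check it forward:
Zovikish: *fetiyud > feteyud > heteyud  (by vowel merger, unconditioned shift)
Ulsime: *fetiyud > fediyud > fediyut  (by intervocalic voicing, final devoicing)
No other proto-form is consistent with every reflex, so the reconstruction is *fetiyud.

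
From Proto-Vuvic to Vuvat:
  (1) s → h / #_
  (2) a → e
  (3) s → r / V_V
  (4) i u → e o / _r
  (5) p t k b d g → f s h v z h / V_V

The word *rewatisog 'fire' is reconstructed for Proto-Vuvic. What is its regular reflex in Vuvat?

Vuvat: *rewatisog > rewetisog > rewetirog > reweterog > reweserog  (by vowel merger, rhotacism, pre-rhotic lowering, intervocalic lenition)

reweserog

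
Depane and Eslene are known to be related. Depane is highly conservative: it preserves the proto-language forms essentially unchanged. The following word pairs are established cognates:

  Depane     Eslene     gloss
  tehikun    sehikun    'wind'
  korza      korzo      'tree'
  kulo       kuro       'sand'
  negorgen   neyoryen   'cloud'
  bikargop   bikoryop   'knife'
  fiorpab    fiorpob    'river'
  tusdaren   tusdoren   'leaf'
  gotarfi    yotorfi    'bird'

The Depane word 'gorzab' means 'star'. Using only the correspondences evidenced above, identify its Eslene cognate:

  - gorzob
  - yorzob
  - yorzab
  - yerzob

yorzob

gotarfi ~ yotorfi — Depane g corresponds to Eslene y word-initially before a back vowel.
fiorpab ~ fiorpob — Depane a corresponds to Eslene o after a consonant, before a labial obstruent.
Applying these to Depane 'gorzab':
  gorzab → yorzab   (g→y word-initially before a back vowel)
  yorzab → yorzob   (a→o after a consonant, before a labial obstruent)
So the Eslene cognate is 'yorzob'.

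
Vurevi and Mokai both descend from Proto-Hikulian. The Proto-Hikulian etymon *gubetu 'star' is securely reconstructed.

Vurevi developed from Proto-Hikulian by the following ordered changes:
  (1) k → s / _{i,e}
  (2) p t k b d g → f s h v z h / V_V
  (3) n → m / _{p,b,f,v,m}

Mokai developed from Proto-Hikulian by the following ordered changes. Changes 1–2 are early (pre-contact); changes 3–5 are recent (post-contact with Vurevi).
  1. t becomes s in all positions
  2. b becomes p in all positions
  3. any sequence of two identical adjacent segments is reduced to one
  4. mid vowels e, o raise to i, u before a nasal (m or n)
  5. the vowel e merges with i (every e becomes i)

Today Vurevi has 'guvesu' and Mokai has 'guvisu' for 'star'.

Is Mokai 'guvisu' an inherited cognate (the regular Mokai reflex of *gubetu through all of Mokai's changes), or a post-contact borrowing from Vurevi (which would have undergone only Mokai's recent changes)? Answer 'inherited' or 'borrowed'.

borrowed

If inherited, *gubetu would pass through all of Mokai's changes:
Mokai: *gubetu
  gubetu → gubesu   [unconditioned shift]
  gubesu → gupesu   [unconditioned shift]
  gupesu (rule 3 does not apply)
  gupesu (rule 4 does not apply)
  gupesu → gupisu   [vowel merger]
  giving Mokai gupisu.
If borrowed from Vurevi 'guvesu' after the early changes, it would undergo only the recent ones:
  rule 3 (degemination): no change (guvesu)
  rule 4 (pre-nasal raising): no change (guvesu)
  rule 5 (vowel merger): guvesu → guvisu
  ⇒ as a loan: guvisu
Mokai 'guvisu' matches the loan outcome 'guvisu', not the inherited 'gupisu' — it skipped the early Mokai changes, so it was borrowed from Vurevi.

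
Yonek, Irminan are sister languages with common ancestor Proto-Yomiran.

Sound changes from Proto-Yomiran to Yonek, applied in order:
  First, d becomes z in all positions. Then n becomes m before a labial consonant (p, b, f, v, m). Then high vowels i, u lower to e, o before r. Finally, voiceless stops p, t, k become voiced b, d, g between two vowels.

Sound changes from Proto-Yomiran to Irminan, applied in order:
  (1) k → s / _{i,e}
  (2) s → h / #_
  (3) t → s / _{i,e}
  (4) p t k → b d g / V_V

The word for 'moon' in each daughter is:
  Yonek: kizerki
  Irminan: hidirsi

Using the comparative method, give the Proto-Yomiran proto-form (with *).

Position 1: Yonek has k, Irminan has h. Yonek preserves k here (none of its changes turn any other segment into k), so the proto-segment is *k.
Position 6: Yonek has k, Irminan has s. Yonek preserves k here (none of its changes turn any other segment into k), so the proto-segment is *k.
Position 4: Yonek has e, Irminan has i. Irminan preserves i here (none of its changes turn any other segment into i), so the proto-segment is *i.
This points to *kidirki. Verify forward in each daughter:
Yonek: start from *kidirki.
  rule 1 (unconditioned shift): kidirki → kizirki
  rule 2: no change — kizirki
  rule 3 (pre-rhotic lowering): kizirki → kizerki
  rule 4: no change — kizerki
  ⇒ Yonek kizerki
Irminan: *kidirki > sidirsi > hidirsi  (by palatalisation, debuccalisation)
*kidirki is the unique common source.

*kidirki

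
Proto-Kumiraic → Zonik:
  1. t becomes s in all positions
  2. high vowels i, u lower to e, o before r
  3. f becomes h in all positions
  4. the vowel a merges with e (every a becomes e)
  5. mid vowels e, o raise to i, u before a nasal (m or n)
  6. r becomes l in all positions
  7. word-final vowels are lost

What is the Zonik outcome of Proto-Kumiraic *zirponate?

zelpunes

Zonik: *zirponate > zirponase > zerponase > zerponese > zerpunese > zelpunese > zelpunes  (by unconditioned shift, pre-rhotic lowering, vowel merger, pre-nasal raising, unconditioned shift, apocope)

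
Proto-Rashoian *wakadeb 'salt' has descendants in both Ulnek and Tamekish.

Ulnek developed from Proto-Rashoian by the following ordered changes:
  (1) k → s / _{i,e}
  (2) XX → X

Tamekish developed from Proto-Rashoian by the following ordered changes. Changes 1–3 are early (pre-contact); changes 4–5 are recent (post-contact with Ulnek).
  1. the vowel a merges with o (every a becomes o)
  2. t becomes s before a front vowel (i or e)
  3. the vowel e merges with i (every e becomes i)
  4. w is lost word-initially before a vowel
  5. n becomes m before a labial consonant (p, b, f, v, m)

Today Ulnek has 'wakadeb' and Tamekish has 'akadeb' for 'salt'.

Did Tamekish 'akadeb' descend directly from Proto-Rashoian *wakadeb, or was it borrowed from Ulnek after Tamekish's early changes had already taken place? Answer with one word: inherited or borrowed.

If inherited, *wakadeb would pass through all of Tamekish's changes:
Tamekish: start from *wakadeb.
  rule 1 (vowel merger): wakadeb → wokodeb
  rule 2: no change — wokodeb
  rule 3 (vowel merger): wokodeb → wokodib
  rule 4 (glide loss): wokodib → okodib
  rule 5: no change — okodib
  ⇒ Tamekish okodib
If borrowed from Ulnek 'wakadeb' after the early changes, it would undergo only the recent ones:
  rule 4 (glide loss): wakadeb → akadeb
  rule 5 (nasal place assimilation): no change (akadeb)
  ⇒ as a loan: akadeb
Tamekish 'akadeb' matches the loan outcome 'akadeb', not the inherited 'okodib' — it skipped the early Tamekish changes, so it was borrowed from Ulnek.

borrowed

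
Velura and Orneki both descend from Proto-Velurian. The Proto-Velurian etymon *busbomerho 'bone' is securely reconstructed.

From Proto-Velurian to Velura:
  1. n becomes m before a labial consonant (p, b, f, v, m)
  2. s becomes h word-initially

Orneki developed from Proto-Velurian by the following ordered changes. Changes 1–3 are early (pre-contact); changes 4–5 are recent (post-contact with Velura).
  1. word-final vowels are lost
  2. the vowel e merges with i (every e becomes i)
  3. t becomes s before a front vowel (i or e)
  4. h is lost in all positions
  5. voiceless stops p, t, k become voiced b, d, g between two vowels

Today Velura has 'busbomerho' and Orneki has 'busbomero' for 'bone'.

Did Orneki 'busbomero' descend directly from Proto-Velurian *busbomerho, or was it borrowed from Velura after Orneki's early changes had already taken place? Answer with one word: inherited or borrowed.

borrowed

If inherited, *busbomerho would pass through all of Orneki's changes:
Orneki: *busbomerho
  busbomerho → busbomerh   [apocope]
  busbomerh → busbomirh   [vowel merger]
  busbomirh (rule 3 does not apply)
  busbomirh → busbomir   [h-loss]
  busbomir (rule 5 does not apply)
  giving Orneki busbomir.
If borrowed from Velura 'busbomerho' after the early changes, it would undergo only the recent ones:
  rule 4 (h-loss): busbomerho → busbomero
  rule 5 (intervocalic voicing): no change (busbomero)
  ⇒ as a loan: busbomero
Orneki 'busbomero' matches the loan outcome 'busbomero', not the inherited 'busbomir' — it skipped the early Orneki changes, so it was borrowed from Velura.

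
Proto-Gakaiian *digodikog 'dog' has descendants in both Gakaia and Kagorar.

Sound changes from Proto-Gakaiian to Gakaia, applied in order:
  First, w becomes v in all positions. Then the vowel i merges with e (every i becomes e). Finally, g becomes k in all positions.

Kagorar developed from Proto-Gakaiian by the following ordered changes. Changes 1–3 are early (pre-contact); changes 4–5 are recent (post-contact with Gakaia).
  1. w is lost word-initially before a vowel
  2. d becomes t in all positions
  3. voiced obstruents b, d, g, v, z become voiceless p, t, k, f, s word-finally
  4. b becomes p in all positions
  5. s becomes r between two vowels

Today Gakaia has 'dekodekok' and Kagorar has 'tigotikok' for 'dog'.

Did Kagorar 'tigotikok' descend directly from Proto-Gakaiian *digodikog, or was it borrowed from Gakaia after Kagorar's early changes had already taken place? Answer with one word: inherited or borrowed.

inherited

If inherited, *digodikog would pass through all of Kagorar's changes:
Kagorar: *digodikog > tigotikog > tigotikok  (by unconditioned shift, final devoicing)
If borrowed from Gakaia 'dekodekok' after the early changes, it would undergo only the recent ones:
  rule 4 (unconditioned shift): no change (dekodekok)
  rule 5 (rhotacism): no change (dekodekok)
  ⇒ as a loan: dekodekok
Kagorar 'tigotikok' matches the inherited outcome exactly, so it is an inherited cognate, not a loan.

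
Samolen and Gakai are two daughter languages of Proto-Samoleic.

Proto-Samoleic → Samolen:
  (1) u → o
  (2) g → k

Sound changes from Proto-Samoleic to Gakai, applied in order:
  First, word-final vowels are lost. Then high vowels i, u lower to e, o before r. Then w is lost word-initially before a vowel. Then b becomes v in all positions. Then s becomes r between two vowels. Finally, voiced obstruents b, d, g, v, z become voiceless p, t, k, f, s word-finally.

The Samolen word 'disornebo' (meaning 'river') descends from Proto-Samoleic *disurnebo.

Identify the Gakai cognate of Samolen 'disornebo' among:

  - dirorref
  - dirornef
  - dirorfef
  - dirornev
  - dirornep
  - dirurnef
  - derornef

dirornef

Gakai: start from *disurnebo.
  rule 1 (apocope): disurnebo → disurneb
  rule 2 (pre-rhotic lowering): disurneb → disorneb
  rule 3: no change — disorneb
  rule 4 (unconditioned shift): disorneb → disornev
  rule 5 (rhotacism): disornev → dirornev
  rule 6 (final devoicing): dirornev → dirornef
  ⇒ Gakai dirornef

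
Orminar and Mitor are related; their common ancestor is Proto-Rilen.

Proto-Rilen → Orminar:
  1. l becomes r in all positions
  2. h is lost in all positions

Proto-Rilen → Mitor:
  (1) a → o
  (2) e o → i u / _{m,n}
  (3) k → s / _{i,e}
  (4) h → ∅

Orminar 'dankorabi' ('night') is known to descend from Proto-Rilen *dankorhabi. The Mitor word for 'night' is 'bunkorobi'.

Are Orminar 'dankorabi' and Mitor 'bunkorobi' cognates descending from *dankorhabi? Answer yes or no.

Derive the expected Mitor reflex of *dankorhabi:
Mitor: *dankorhabi > donkorhobi > dunkorhobi > dunkorobi  (by vowel merger, pre-nasal raising, h-loss)
The regular Mitor reflex would be 'dunkorobi', but the attested form is 'bunkorobi'. The correspondence is irregular, so they are not cognates (the Mitor form has a different source).

no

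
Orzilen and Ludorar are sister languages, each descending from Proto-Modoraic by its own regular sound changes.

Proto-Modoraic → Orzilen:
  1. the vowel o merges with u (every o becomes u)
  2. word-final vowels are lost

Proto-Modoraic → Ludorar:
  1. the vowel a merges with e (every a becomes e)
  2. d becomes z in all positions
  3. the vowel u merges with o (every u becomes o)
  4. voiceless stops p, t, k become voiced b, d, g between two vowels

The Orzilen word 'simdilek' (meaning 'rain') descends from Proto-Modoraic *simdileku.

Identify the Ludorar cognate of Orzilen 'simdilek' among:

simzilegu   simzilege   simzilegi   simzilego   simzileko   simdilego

simzilego

Ludorar: *simdileku
  simdileku (rule 1 does not apply)
  simdileku → simzileku   [unconditioned shift]
  simzileku → simzileko   [vowel merger]
  simzileko → simzilego   [intervocalic voicing]
  giving Ludorar simzilego.
Only 'simzilego' matches the regular Ludorar development of *simdileku.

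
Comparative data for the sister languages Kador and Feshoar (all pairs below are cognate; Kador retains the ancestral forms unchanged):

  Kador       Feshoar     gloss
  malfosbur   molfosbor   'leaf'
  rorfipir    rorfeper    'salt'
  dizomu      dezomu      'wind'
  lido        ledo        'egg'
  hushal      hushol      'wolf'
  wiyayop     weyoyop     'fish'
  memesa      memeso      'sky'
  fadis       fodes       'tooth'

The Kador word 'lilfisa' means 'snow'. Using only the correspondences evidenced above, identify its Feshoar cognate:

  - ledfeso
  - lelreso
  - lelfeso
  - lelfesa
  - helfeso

lelfeso

dizomu ~ dezomu, lido ~ ledo — Kador i corresponds to Feshoar e after a consonant, before a consonant other than r, m, n, p, b, f, v.
memesa ~ memeso — Kador a corresponds to Feshoar o word-finally.
Applying these to Kador 'lilfisa':
  lilfisa → lelfisa   (i→e after a consonant, before a consonant other than r, m, n, p, b, f, v)
  lelfisa → lelfesa   (i→e after a consonant, before a consonant other than r, m, n, p, b, f, v)
  lelfesa → lelfeso   (a→o word-finally)
So the Feshoar cognate is 'lelfeso'.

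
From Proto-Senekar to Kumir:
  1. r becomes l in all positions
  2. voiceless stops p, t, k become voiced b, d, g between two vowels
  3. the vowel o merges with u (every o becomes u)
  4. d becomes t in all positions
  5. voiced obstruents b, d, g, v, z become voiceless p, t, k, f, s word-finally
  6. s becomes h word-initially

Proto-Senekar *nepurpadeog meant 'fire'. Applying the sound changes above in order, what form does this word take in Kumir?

nebulpateuk

Kumir: start from *nepurpadeog.
  rule 1 (unconditioned shift): nepurpadeog → nepulpadeog
  rule 2 (intervocalic voicing): nepulpadeog → nebulpadeog
  rule 3 (vowel merger): nebulpadeog → nebulpadeug
  rule 4 (unconditioned shift): nebulpadeug → nebulpateug
  rule 5 (final devoicing): nebulpateug → nebulpateuk
  rule 6: no change — nebulpateuk
  ⇒ Kumir nebulpateuk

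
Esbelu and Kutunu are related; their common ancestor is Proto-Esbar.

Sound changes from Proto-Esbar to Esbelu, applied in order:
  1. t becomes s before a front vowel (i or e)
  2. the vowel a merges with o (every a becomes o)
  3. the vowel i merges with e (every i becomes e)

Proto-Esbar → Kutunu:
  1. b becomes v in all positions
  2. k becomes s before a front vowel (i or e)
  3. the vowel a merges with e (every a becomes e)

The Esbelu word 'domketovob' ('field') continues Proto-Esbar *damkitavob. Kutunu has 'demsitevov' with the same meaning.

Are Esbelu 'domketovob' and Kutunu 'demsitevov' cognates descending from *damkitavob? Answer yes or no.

Derive the expected Kutunu reflex of *damkitavob:
Kutunu: *damkitavob > damkitavov > damsitavov > demsitevov  (by unconditioned shift, palatalisation, vowel merger)
Kutunu 'demsitevov' matches the regular reflex exactly, so the pair is cognate.

yes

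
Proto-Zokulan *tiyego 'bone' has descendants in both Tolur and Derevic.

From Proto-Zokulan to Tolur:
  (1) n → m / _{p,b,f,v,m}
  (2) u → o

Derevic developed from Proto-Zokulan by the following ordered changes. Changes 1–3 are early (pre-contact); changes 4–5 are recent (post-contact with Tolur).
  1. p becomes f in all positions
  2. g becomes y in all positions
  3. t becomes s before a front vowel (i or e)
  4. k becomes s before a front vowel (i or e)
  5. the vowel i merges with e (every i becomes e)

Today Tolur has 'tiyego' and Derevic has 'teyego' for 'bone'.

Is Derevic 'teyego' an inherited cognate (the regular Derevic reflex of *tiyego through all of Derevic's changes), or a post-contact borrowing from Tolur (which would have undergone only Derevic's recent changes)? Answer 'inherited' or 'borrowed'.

If inherited, *tiyego would pass through all of Derevic's changes:
Derevic: *tiyego
  tiyego (rule 1 does not apply)
  tiyego → tiyeyo   [unconditioned shift]
  tiyeyo → siyeyo   [palatalisation]
  siyeyo (rule 4 does not apply)
  siyeyo → seyeyo   [vowel merger]
  giving Derevic seyeyo.
If borrowed from Tolur 'tiyego' after the early changes, it would undergo only the recent ones:
  rule 4 (palatalisation): no change (tiyego)
  rule 5 (vowel merger): tiyego → teyego
  ⇒ as a loan: teyego
Derevic 'teyego' matches the loan outcome 'teyego', not the inherited 'seyeyo' — it skipped the early Derevic changes, so it was borrowed from Tolur.

borrowed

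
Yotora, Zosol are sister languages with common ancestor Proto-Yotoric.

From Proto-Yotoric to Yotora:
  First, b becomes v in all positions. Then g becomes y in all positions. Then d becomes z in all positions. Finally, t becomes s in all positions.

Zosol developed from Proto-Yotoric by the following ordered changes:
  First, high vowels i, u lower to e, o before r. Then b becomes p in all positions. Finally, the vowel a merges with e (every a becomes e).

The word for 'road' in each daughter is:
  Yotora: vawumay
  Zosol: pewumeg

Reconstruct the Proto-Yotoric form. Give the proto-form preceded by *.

Position 7: Yotora has y, Zosol has g. Zosol preserves g here (none of its changes turn any other segment into g), so the proto-segment is *g.
Position 6: Yotora has a, Zosol has e. Yotora preserves a here (none of its changes turn any other segment into a), so the proto-segment is *a.
Position 1: Yotora has v, Zosol has p. Taking the neighbouring segments as reconstructed: Yotora v could go back to *b or *v; Zosol p could go back to *p or *b — the one source consistent with every daughter is *b.
Verify the candidate proto-form against each daughter:
Yotora: start from *bawumag.
  rule 1 (unconditioned shift): bawumag → vawumag
  rule 2 (unconditioned shift): vawumag → vawumay
  rule 3: no change — vawumay
  rule 4: no change — vawumay
  ⇒ Yotora vawumay
Zosol: start from *bawumag.
  rule 1: no change — bawumag
  rule 2 (unconditioned shift): bawumag → pawumag
  rule 3 (vowel merger): pawumag → pewumeg
  ⇒ Zosol pewumeg
*bawumag is the unique common source.

*bawumag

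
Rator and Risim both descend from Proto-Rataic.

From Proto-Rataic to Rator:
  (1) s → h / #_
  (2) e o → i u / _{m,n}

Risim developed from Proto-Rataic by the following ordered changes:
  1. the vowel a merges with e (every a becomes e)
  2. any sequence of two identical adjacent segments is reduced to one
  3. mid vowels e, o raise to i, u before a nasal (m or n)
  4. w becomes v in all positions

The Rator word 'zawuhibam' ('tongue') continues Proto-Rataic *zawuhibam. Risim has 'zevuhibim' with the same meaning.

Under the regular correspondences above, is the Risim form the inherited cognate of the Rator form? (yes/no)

Derive the expected Risim reflex of *zawuhibam:
Risim: *zawuhibam
  zawuhibam → zewuhibem   [vowel merger]
  zewuhibem (rule 2 does not apply)
  zewuhibem → zewuhibim   [pre-nasal raising]
  zewuhibim → zevuhibim   [unconditioned shift]
  giving Risim zevuhibim.
Risim 'zevuhibim' matches the regular reflex exactly, so the pair is cognate.

yes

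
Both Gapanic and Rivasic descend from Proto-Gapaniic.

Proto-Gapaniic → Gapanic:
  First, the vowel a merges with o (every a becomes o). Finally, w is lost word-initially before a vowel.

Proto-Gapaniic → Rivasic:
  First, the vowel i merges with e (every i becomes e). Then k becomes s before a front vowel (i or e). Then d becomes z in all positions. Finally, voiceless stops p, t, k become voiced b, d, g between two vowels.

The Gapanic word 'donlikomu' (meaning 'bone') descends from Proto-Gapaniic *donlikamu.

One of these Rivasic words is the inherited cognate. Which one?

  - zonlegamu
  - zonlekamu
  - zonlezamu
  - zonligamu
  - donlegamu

zonlegamu

Rivasic: *donlikamu
  donlikamu → donlekamu   [vowel merger]
  donlekamu (rule 2 does not apply)
  donlekamu → zonlekamu   [unconditioned shift]
  zonlekamu → zonlegamu   [intervocalic voicing]
  giving Rivasic zonlegamu.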